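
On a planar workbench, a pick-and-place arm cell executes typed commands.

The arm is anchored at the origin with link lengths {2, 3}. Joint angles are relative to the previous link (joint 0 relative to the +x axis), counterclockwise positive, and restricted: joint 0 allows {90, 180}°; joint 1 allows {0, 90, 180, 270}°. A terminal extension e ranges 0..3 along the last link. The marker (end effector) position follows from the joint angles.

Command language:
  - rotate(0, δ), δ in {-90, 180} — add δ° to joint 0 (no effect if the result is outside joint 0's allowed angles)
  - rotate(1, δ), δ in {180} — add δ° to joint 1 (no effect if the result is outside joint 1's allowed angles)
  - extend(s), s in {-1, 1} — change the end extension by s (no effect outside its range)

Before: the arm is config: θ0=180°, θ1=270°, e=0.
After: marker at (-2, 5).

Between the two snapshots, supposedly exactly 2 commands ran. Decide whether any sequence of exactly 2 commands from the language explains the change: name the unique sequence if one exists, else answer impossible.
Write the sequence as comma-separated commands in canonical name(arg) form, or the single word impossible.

from: config: θ0=180°, θ1=270°, e=0
1. extend(1) → config: θ0=180°, θ1=270°, e=1
2. extend(1) → config: θ0=180°, θ1=270°, e=2
no rival 2-sequence matches.

extend(1), extend(1)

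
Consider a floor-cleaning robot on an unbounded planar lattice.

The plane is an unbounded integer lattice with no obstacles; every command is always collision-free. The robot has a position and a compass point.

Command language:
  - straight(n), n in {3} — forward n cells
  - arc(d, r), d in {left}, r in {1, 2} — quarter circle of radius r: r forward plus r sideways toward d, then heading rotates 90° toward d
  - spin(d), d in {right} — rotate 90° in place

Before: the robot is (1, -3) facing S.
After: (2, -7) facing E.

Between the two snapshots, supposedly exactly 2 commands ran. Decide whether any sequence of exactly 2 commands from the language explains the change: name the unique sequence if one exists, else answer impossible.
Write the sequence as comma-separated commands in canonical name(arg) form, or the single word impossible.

straight(3), arc(left, 1)

key: cell and facing (now E) both changed — the 2 commands mix motion and turning
from: (1, -3) facing S
1. straight(3) → (1, -6) facing S
2. arc(left, 1) → (2, -7) facing E
no other 2-command option fits: unique.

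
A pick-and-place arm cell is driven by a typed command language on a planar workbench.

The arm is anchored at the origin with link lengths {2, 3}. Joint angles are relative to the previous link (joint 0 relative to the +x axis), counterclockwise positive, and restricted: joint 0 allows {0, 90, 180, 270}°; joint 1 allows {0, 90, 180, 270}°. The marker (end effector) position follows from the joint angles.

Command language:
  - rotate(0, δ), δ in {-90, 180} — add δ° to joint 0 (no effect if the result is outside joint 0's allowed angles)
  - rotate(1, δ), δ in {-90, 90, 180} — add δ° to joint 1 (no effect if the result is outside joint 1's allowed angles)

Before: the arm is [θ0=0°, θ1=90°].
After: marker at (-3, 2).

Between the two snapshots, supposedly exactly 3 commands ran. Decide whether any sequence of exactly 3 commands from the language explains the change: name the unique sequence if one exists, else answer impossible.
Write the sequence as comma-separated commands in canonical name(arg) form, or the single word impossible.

rotate(0, -90), rotate(0, -90), rotate(0, -90)

start: [θ0=0°, θ1=90°]
[1] after rotate(0, -90): [θ0=270°, θ1=90°]
[2] after rotate(0, -90): [θ0=180°, θ1=90°]
[3] after rotate(0, -90): [θ0=90°, θ1=90°]
uniquely the one of 125 3-step routes that fits.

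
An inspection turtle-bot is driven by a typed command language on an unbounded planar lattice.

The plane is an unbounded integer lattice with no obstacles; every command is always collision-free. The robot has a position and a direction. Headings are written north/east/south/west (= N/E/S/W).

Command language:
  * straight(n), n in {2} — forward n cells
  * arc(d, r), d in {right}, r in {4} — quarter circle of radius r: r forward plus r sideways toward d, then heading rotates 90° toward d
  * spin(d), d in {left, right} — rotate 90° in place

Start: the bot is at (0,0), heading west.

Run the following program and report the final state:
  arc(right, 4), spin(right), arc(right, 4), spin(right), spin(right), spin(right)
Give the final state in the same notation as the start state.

initial: at (0,0), heading west
t=1 arc(right, 4) ⇒ at (-4,4), heading north
t=2 spin(right) ⇒ at (-4,4), heading east
t=3 arc(right, 4) ⇒ at (0,0), heading south
t=4 spin(right) ⇒ at (0,0), heading west
t=5 spin(right) ⇒ at (0,0), heading north
t=6 spin(right) ⇒ at (0,0), heading east

at (0,0), heading east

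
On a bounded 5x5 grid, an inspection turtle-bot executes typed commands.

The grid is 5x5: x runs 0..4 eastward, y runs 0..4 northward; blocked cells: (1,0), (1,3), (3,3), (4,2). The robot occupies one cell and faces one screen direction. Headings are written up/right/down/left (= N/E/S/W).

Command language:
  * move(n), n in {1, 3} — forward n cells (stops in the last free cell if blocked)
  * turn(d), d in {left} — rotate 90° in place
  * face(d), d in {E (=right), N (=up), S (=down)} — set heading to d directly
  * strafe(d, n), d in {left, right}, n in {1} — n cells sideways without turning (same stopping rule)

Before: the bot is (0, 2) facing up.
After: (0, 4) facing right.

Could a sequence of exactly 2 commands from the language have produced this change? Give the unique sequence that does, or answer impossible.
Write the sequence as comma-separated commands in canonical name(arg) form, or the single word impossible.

move(3), face(E)

key: move(3) runs into the grid edge before its full distance
from: (0, 2) facing up
t=1 move(3) ⇒ (0, 4) facing up
t=2 face(E) ⇒ (0, 4) facing right
no other 2-command option fits: unique.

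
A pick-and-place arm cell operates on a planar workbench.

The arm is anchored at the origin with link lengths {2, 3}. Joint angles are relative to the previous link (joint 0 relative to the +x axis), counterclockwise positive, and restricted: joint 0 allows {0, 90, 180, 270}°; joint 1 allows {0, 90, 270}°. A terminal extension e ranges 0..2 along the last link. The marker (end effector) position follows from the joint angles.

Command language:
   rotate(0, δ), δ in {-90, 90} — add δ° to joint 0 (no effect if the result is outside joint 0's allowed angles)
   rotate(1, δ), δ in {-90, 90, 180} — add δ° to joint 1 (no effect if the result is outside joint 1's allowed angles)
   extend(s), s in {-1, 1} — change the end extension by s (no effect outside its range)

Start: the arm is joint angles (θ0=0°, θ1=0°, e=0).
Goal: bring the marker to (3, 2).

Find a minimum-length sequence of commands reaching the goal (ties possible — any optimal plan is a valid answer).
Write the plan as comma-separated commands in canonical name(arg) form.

from: joint angles (θ0=0°, θ1=0°, e=0)
1. rotate(1, -90) → joint angles (θ0=0°, θ1=270°, e=0)
2. rotate(0, 90) → joint angles (θ0=90°, θ1=270°, e=0)
shorter routes all fall short; 2 is best.

rotate(1, -90), rotate(0, 90)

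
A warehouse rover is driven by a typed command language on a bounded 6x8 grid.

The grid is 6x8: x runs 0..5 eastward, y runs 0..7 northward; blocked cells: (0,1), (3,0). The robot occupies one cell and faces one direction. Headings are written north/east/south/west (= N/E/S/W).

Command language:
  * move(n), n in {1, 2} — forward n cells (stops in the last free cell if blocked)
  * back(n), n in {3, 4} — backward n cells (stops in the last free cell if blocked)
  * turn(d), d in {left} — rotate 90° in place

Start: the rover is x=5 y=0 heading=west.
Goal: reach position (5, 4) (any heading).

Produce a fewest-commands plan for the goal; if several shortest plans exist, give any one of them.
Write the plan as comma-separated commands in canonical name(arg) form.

turn(left), back(4)

begin: x=5 y=0 heading=west
step 1 (turn(left)): x=5 y=0 heading=south
step 2 (back(4)): x=5 y=4 heading=south
nothing shorter than 2 reaches the goal.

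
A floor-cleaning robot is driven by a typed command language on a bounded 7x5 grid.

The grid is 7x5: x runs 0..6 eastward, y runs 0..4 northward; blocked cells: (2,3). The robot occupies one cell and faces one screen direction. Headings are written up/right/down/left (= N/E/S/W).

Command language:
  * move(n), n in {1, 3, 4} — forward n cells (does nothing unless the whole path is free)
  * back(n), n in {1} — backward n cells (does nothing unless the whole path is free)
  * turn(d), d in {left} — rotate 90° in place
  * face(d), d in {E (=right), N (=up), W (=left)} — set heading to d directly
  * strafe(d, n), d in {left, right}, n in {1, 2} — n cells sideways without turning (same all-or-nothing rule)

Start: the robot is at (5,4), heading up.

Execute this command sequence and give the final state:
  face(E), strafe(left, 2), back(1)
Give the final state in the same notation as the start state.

at (4,4), heading right

begin: at (5,4), heading up
[1] after face(E): at (5,4), heading right
[2] after strafe(left, 2): at (5,4), heading right
[3] after back(1): at (4,4), heading right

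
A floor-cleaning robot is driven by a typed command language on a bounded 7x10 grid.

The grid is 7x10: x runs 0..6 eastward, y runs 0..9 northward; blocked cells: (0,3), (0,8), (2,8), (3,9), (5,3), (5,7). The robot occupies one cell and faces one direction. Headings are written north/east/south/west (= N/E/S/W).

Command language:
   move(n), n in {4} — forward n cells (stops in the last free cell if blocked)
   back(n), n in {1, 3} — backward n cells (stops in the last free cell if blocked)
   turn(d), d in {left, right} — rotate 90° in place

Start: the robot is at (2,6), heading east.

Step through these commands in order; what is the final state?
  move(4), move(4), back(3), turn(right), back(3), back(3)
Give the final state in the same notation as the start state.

from: at (2,6), heading east
step 1 (move(4)): at (6,6), heading east
step 2 (move(4)): at (6,6), heading east
step 3 (back(3)): at (3,6), heading east
step 4 (turn(right)): at (3,6), heading south
step 5 (back(3)): at (3,8), heading south
step 6 (back(3)): at (3,8), heading south

at (3,8), heading south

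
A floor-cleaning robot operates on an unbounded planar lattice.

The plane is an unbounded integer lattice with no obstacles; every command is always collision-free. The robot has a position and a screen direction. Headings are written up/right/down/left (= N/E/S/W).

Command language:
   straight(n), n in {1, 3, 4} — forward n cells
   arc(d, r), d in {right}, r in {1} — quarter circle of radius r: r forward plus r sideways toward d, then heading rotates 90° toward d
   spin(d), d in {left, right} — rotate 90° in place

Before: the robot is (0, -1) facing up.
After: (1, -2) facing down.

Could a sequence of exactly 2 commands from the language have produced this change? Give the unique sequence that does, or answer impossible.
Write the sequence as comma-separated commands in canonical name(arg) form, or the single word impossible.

spin(right), arc(right, 1)

key: order matters: swapping spin(right) and arc(right, 1) lands elsewhere
t0: (0, -1) facing up
t=1 spin(right) ⇒ (0, -1) facing right
t=2 arc(right, 1) ⇒ (1, -2) facing down
uniquely the one of 36 2-step routes that fits.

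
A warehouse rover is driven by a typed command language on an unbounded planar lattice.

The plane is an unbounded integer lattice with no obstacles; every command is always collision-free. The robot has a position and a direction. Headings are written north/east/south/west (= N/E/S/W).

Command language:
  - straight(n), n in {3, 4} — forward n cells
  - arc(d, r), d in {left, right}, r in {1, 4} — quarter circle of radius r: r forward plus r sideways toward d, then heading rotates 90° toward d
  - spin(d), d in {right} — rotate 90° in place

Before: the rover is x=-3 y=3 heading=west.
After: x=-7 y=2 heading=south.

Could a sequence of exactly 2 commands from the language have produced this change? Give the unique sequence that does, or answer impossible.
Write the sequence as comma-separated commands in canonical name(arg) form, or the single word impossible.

key: cell and facing (now S) both changed — the 2 commands mix motion and turning
begin: x=-3 y=3 heading=west
step 1 (straight(3)): x=-6 y=3 heading=west
step 2 (arc(left, 1)): x=-7 y=2 heading=south
all 49 alternatives checked — unique.

straight(3), arc(left, 1)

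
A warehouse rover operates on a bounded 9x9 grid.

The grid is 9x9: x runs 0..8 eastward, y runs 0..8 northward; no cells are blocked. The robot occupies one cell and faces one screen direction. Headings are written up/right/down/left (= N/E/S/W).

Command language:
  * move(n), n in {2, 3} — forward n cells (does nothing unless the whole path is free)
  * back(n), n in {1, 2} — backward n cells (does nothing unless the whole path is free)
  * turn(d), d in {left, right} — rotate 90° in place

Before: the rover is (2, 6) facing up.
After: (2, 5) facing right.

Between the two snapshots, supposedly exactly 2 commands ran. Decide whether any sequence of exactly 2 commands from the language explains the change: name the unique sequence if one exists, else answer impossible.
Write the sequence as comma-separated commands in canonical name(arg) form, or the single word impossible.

key: position moved to (2,5) AND the heading swung to E — translation plus rotation needed
initial: (2, 6) facing up
[1] after back(1): (2, 5) facing up
[2] after turn(right): (2, 5) facing right
no other 2-command option fits: unique.

back(1), turn(right)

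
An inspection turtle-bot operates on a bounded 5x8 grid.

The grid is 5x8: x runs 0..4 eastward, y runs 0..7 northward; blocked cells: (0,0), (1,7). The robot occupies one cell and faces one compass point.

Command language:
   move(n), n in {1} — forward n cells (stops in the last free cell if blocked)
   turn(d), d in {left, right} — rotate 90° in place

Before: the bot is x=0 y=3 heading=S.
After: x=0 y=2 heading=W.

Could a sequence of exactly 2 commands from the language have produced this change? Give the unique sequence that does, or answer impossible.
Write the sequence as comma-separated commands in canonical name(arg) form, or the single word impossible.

key: position moved to (0,2) AND the heading swung to W — translation plus rotation needed
from: x=0 y=3 heading=S
t=1 move(1) ⇒ x=0 y=2 heading=S
t=2 turn(right) ⇒ x=0 y=2 heading=W
no rival 2-sequence matches.

move(1), turn(right)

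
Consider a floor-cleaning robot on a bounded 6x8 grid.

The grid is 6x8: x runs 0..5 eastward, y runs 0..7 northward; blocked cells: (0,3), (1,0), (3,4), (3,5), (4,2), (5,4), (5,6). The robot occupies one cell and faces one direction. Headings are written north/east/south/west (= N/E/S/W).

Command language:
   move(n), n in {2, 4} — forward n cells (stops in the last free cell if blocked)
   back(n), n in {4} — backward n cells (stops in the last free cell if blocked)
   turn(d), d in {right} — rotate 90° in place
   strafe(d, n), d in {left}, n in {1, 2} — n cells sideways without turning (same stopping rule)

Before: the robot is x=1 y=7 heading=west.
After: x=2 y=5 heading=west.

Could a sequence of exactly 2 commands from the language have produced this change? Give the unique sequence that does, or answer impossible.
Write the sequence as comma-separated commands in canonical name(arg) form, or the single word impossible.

strafe(left, 2), back(4)

key: still facing W at the end — nothing in the sequence rotates
start: x=1 y=7 heading=west
1. strafe(left, 2) → x=1 y=5 heading=west
2. back(4) → x=2 y=5 heading=west
uniquely the one of 36 2-step routes that fits.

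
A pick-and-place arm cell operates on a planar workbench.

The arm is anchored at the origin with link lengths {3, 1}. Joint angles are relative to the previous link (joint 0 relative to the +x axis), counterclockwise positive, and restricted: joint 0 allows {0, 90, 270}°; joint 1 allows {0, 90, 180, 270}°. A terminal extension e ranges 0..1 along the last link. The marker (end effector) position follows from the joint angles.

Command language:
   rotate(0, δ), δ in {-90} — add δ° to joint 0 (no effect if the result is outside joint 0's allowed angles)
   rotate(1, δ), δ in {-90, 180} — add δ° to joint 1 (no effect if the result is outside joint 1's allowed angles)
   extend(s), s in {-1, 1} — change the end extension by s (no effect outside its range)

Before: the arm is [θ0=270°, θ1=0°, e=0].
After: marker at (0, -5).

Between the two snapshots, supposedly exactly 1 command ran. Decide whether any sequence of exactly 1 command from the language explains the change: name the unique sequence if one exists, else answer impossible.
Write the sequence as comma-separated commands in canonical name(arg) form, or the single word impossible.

from: [θ0=270°, θ1=0°, e=0]
t=1 extend(1) ⇒ [θ0=270°, θ1=0°, e=1]
all 5 alternatives checked — unique.

extend(1)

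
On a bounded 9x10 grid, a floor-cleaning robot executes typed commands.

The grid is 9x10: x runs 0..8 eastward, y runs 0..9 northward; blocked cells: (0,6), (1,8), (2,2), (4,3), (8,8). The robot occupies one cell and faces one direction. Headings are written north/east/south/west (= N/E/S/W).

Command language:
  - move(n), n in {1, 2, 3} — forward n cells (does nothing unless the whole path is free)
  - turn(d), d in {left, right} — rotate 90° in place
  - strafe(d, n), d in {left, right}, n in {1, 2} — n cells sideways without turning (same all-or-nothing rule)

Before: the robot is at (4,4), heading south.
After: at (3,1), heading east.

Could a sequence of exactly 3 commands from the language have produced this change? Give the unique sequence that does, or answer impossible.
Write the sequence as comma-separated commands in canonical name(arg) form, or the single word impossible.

strafe(right, 1), move(3), turn(left)

key: running turn(left) before strafe(right, 1) would end elsewhere — order is forced
begin: at (4,4), heading south
1. strafe(right, 1) → at (3,4), heading south
2. move(3) → at (3,1), heading south
3. turn(left) → at (3,1), heading east
no rival 3-sequence matches.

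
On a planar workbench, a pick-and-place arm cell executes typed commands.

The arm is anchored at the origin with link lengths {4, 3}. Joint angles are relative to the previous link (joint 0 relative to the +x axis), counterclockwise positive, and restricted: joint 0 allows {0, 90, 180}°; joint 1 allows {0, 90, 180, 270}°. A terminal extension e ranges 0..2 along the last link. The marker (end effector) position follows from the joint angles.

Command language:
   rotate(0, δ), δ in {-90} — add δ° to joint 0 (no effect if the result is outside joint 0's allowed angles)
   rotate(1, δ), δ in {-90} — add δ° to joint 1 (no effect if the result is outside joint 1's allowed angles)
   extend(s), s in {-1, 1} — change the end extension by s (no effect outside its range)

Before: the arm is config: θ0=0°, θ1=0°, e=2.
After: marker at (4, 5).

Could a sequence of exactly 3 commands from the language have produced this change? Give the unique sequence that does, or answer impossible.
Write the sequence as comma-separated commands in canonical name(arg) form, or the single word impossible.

rotate(1, -90), rotate(1, -90), rotate(1, -90)

initial: config: θ0=0°, θ1=0°, e=2
[1] after rotate(1, -90): config: θ0=0°, θ1=270°, e=2
[2] after rotate(1, -90): config: θ0=0°, θ1=180°, e=2
[3] after rotate(1, -90): config: θ0=0°, θ1=90°, e=2
all 64 alternatives checked — unique.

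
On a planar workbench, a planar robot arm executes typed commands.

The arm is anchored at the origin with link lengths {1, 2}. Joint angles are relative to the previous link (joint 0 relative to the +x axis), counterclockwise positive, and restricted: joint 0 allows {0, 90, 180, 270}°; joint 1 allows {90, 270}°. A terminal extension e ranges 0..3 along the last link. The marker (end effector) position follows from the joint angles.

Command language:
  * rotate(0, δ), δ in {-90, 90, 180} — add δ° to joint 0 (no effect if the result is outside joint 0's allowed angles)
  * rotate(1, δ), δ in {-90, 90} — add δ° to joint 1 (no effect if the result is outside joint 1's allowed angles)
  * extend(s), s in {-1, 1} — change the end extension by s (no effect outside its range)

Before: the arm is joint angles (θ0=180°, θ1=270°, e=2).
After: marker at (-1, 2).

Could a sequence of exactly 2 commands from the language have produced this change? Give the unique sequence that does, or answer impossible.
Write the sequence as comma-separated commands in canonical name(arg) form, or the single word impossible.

from: joint angles (θ0=180°, θ1=270°, e=2)
[1] after extend(-1): joint angles (θ0=180°, θ1=270°, e=1)
[2] after extend(-1): joint angles (θ0=180°, θ1=270°, e=0)
no other 2-command option fits: unique.

extend(-1), extend(-1)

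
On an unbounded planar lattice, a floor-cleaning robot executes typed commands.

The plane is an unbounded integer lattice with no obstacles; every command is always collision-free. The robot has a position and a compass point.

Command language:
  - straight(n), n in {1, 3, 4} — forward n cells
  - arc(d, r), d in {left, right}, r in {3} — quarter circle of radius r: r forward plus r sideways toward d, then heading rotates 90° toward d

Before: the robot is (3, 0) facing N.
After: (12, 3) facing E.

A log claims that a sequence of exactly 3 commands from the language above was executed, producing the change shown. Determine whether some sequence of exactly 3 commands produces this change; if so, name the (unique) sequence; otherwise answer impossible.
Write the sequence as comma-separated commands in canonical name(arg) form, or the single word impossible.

arc(right, 3), straight(3), straight(3)

key: cell and facing (now E) both changed — the 3 commands mix motion and turning
start: (3, 0) facing N
step 1 (arc(right, 3)): (6, 3) facing E
step 2 (straight(3)): (9, 3) facing E
step 3 (straight(3)): (12, 3) facing E
no other 3-command option fits: unique.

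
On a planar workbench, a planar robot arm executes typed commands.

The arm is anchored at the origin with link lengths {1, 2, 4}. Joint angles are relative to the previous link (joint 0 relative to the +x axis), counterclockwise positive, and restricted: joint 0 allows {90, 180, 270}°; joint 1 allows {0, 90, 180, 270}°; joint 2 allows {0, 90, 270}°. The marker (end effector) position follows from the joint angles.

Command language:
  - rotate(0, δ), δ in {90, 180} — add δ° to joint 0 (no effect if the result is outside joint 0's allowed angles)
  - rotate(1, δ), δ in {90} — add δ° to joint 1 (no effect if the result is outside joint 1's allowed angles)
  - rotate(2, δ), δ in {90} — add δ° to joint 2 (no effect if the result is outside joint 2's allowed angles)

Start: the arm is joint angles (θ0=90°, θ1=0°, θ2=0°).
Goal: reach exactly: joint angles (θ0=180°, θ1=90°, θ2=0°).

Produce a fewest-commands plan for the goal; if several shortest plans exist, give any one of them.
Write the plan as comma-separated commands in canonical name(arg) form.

rotate(0, 90), rotate(1, 90)

t0: joint angles (θ0=90°, θ1=0°, θ2=0°)
1. rotate(0, 90) → joint angles (θ0=180°, θ1=0°, θ2=0°)
2. rotate(1, 90) → joint angles (θ0=180°, θ1=90°, θ2=0°)
shorter routes all fall short; 2 is best.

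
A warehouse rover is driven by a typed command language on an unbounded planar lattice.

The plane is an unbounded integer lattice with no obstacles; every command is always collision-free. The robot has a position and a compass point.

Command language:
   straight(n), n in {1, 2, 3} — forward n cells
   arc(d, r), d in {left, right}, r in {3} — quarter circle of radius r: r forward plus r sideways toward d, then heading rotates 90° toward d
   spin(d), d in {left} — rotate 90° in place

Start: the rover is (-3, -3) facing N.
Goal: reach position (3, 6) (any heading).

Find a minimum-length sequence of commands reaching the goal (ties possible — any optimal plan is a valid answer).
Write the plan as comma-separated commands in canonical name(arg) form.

t0: (-3, -3) facing N
[1] after arc(right, 3): (0, 0) facing E
[2] after arc(left, 3): (3, 3) facing N
[3] after straight(3): (3, 6) facing N
no 2-step plan works, so 3 is optimal.

arc(right, 3), arc(left, 3), straight(3)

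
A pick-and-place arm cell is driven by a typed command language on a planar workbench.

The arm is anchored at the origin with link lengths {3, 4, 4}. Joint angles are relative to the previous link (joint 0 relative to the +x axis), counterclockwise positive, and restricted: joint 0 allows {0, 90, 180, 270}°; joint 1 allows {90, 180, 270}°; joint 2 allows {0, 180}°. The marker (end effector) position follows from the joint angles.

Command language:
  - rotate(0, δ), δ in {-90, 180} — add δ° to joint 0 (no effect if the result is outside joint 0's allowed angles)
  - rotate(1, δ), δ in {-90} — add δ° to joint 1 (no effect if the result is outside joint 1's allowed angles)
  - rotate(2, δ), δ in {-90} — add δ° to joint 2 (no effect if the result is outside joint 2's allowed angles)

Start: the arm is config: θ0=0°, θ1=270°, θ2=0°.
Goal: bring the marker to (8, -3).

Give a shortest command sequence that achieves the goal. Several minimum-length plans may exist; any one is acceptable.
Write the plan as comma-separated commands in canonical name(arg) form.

from: config: θ0=0°, θ1=270°, θ2=0°
t=1 rotate(0, -90) ⇒ config: θ0=270°, θ1=270°, θ2=0°
t=2 rotate(1, -90) ⇒ config: θ0=270°, θ1=180°, θ2=0°
t=3 rotate(1, -90) ⇒ config: θ0=270°, θ1=90°, θ2=0°
no 2-step plan works, so 3 is optimal.

rotate(0, -90), rotate(1, -90), rotate(1, -90)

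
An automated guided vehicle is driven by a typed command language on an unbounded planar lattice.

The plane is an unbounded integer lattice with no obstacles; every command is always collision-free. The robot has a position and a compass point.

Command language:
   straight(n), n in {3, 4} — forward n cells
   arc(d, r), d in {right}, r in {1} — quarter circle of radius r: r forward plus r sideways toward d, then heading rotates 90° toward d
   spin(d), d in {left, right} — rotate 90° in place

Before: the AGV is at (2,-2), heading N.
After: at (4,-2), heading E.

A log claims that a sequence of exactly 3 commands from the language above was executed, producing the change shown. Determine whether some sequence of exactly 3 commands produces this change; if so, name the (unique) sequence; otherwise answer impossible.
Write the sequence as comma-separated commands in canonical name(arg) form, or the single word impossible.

key: position moved to (4,-2) AND the heading swung to E — translation plus rotation needed
begin: at (2,-2), heading N
step 1 (arc(right, 1)): at (3,-1), heading E
step 2 (arc(right, 1)): at (4,-2), heading S
step 3 (spin(left)): at (4,-2), heading E
uniquely the one of 125 3-step routes that fits.

arc(right, 1), arc(right, 1), spin(left)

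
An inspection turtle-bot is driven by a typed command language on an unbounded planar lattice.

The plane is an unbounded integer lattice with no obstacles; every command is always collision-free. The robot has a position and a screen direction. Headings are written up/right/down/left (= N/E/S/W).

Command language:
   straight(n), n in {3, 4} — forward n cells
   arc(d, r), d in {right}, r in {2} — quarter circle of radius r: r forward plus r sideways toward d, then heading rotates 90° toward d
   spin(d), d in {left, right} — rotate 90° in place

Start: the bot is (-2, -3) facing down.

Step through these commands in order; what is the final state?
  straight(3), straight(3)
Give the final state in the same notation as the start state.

(-2, -9) facing down

start: (-2, -3) facing down
[1] after straight(3): (-2, -6) facing down
[2] after straight(3): (-2, -9) facing down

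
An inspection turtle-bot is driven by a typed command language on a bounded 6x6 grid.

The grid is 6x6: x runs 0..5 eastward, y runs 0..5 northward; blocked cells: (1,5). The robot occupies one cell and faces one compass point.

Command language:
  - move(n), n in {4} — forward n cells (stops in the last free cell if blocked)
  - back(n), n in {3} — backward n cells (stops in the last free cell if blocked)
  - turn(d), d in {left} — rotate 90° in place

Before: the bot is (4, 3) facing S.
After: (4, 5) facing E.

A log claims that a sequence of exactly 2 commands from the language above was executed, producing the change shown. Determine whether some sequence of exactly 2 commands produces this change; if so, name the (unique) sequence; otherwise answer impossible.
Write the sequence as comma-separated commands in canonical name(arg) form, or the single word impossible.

key: back(3) runs into the grid edge before its full distance
t0: (4, 3) facing S
t=1 back(3) ⇒ (4, 5) facing S
t=2 turn(left) ⇒ (4, 5) facing E
all 9 alternatives checked — unique.

back(3), turn(left)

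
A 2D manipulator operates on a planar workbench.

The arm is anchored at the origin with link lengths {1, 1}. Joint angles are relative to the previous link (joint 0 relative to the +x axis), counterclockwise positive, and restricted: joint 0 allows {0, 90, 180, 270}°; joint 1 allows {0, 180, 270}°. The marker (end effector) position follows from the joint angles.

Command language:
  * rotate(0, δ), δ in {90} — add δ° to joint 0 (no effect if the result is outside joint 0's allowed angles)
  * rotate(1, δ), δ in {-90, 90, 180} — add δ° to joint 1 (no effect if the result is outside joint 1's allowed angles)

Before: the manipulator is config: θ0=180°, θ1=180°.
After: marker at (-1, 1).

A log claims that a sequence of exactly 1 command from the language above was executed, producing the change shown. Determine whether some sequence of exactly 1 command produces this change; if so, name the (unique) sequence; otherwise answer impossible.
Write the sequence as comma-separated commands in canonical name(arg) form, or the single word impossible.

rotate(1, 90)

t0: config: θ0=180°, θ1=180°
t=1 rotate(1, 90) ⇒ config: θ0=180°, θ1=270°
uniquely the one of 4 1-step routes that fits.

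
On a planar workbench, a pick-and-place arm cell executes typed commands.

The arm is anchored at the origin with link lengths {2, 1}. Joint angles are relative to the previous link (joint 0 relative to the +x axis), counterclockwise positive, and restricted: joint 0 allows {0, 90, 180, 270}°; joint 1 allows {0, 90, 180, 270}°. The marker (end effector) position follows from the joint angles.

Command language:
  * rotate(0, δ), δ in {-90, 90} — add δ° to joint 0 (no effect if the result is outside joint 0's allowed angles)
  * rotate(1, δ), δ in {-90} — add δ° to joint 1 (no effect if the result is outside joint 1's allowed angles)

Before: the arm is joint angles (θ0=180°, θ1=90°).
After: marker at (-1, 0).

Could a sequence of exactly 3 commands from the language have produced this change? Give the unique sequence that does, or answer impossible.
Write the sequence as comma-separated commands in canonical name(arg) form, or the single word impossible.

rotate(1, -90), rotate(1, -90), rotate(1, -90)

from: joint angles (θ0=180°, θ1=90°)
[1] after rotate(1, -90): joint angles (θ0=180°, θ1=0°)
[2] after rotate(1, -90): joint angles (θ0=180°, θ1=270°)
[3] after rotate(1, -90): joint angles (θ0=180°, θ1=180°)
all 27 alternatives checked — unique.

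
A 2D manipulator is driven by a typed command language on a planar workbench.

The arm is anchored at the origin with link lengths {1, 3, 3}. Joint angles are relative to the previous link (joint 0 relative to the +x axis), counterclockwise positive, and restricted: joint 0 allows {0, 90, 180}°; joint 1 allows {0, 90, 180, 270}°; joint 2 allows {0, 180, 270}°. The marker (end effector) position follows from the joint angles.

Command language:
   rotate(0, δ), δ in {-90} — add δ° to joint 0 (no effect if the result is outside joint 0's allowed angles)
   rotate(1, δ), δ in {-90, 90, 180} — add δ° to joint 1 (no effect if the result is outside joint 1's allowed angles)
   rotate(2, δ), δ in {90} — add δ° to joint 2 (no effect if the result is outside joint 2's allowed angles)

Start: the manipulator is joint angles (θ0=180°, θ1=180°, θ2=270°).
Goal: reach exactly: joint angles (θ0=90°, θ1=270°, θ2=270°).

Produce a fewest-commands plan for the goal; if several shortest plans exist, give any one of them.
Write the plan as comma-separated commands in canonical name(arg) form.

rotate(1, 90), rotate(0, -90)

t0: joint angles (θ0=180°, θ1=180°, θ2=270°)
t=1 rotate(1, 90) ⇒ joint angles (θ0=180°, θ1=270°, θ2=270°)
t=2 rotate(0, -90) ⇒ joint angles (θ0=90°, θ1=270°, θ2=270°)
nothing shorter than 2 reaches the goal.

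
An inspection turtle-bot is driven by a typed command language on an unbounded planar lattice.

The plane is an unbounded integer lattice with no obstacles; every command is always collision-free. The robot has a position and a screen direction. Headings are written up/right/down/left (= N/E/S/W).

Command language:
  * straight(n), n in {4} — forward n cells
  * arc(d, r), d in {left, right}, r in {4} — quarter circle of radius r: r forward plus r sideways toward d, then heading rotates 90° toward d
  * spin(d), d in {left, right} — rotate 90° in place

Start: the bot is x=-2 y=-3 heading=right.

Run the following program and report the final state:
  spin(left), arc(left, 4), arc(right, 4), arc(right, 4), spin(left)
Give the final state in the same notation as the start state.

x=-6 y=9 heading=up

from: x=-2 y=-3 heading=right
1. spin(left) → x=-2 y=-3 heading=up
2. arc(left, 4) → x=-6 y=1 heading=left
3. arc(right, 4) → x=-10 y=5 heading=up
4. arc(right, 4) → x=-6 y=9 heading=right
5. spin(left) → x=-6 y=9 heading=up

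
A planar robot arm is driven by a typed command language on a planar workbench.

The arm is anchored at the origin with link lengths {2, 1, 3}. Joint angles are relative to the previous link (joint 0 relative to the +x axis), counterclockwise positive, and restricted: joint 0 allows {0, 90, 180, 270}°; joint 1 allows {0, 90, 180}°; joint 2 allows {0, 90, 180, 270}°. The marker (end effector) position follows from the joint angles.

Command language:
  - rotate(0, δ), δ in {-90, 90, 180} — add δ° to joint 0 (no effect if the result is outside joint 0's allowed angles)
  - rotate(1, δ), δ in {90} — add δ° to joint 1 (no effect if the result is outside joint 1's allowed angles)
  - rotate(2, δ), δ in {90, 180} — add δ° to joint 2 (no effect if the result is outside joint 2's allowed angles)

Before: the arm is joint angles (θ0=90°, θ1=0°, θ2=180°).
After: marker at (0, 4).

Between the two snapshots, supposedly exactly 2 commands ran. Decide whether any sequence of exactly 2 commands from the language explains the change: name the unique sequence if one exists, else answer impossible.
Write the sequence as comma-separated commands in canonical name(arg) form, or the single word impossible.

begin: joint angles (θ0=90°, θ1=0°, θ2=180°)
[1] after rotate(1, 90): joint angles (θ0=90°, θ1=90°, θ2=180°)
[2] after rotate(1, 90): joint angles (θ0=90°, θ1=180°, θ2=180°)
all 36 alternatives checked — unique.

rotate(1, 90), rotate(1, 90)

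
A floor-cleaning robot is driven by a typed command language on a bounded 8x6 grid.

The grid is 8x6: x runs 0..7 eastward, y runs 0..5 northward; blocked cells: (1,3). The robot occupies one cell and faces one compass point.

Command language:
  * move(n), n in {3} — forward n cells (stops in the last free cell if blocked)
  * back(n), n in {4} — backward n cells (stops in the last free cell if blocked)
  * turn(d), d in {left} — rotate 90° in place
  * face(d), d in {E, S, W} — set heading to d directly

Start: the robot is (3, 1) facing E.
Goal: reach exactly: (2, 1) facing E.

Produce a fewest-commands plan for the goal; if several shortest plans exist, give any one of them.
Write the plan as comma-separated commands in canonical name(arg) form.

start: (3, 1) facing E
t=1 move(3) ⇒ (6, 1) facing E
t=2 back(4) ⇒ (2, 1) facing E
minimal: 2 command(s), checked below 2.

move(3), back(4)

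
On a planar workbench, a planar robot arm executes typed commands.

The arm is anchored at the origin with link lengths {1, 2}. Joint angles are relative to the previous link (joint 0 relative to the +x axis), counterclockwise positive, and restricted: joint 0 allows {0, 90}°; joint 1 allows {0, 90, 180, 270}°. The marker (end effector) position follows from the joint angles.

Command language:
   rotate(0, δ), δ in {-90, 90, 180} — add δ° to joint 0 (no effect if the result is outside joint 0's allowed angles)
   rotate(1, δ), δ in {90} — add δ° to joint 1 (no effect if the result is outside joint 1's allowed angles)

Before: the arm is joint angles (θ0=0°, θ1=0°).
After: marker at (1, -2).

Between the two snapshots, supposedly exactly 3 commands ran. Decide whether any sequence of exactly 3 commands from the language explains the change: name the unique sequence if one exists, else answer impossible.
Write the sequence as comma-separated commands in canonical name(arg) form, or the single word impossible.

rotate(1, 90), rotate(1, 90), rotate(1, 90)

t0: joint angles (θ0=0°, θ1=0°)
step 1 (rotate(1, 90)): joint angles (θ0=0°, θ1=90°)
step 2 (rotate(1, 90)): joint angles (θ0=0°, θ1=180°)
step 3 (rotate(1, 90)): joint angles (θ0=0°, θ1=270°)
all 64 alternatives checked — unique.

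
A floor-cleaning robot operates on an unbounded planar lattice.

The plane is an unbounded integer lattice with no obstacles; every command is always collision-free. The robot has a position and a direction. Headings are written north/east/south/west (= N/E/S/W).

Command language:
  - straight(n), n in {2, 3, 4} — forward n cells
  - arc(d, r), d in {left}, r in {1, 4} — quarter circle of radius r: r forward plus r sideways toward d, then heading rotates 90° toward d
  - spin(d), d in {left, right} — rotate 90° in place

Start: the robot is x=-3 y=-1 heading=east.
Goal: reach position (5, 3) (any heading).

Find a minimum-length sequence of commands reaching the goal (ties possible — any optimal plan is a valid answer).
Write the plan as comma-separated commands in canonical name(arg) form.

straight(4), arc(left, 4)

t0: x=-3 y=-1 heading=east
t=1 straight(4) ⇒ x=1 y=-1 heading=east
t=2 arc(left, 4) ⇒ x=5 y=3 heading=north
no 1-step plan works, so 2 is optimal.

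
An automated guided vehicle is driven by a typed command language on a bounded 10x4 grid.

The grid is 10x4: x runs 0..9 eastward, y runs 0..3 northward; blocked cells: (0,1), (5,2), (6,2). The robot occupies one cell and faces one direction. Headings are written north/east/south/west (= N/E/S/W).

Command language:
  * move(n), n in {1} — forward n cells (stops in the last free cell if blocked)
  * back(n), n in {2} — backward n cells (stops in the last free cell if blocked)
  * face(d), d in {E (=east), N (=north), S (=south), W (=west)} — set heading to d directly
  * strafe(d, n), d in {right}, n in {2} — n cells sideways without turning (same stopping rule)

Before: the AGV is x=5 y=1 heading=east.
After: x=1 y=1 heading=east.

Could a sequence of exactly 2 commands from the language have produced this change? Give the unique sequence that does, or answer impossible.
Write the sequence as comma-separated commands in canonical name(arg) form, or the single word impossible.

back(2), back(2)

key: still facing E at the end — nothing in the sequence rotates
start: x=5 y=1 heading=east
1. back(2) → x=3 y=1 heading=east
2. back(2) → x=1 y=1 heading=east
uniquely the one of 49 2-step routes that fits.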